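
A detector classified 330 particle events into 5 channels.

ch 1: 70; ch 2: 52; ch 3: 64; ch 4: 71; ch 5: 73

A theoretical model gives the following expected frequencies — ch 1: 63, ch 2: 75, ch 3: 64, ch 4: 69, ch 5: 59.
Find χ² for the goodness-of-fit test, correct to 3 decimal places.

11.211

χ² = (70−63)²/63 + (52−75)²/75 + (64−64)²/64 + (71−69)²/69 + (73−59)²/59
   = 0.7778 + 7.0533 + 0.0000 + 0.0580 + 3.3220
Sum = 11.211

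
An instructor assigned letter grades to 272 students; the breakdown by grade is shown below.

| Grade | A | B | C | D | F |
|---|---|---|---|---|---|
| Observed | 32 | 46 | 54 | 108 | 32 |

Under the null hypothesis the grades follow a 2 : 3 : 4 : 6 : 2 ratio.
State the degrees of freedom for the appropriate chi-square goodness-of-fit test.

There are k = 5 categories and no parameters were estimated from the data, so df = 5 − 1 = 4.

4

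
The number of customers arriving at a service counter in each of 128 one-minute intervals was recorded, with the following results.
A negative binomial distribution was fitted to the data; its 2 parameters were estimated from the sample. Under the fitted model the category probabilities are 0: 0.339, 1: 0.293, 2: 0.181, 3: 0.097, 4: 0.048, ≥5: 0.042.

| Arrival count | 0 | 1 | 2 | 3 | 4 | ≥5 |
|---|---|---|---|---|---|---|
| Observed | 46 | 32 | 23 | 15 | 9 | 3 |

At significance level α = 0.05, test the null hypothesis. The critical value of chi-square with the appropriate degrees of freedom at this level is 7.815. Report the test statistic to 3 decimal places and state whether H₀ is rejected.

3.881; do not reject

Expected counts E_i = n·p_i: 128×0.339 = 43.392, 128×0.293 = 37.504, 128×0.181 = 23.168, 128×0.097 = 12.416, 128×0.048 = 6.144, 128×0.042 = 5.376.
χ² = (46−43.392)²/43.392 + (32−37.504)²/37.504 + (23−23.168)²/23.168 + (15−12.416)²/12.416 + (9−6.144)²/6.144 + (3−5.376)²/5.376
   = 0.1567 + 0.8078 + 0.0012 + 0.5378 + 1.3276 + 1.0501
Sum = 3.881
df = 3. Since 3.881 < 7.815, we do not reject H₀.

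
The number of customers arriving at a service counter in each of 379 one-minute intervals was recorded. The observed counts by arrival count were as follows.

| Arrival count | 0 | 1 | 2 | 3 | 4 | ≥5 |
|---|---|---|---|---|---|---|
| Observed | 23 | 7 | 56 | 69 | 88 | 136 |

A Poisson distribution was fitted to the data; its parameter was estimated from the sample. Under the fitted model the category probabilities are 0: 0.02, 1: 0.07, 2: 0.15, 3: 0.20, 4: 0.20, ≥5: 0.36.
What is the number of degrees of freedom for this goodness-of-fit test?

4

There are k = 6 categories and 1 parameter estimated from the data, so df = 6 − 1 − 1 = 4.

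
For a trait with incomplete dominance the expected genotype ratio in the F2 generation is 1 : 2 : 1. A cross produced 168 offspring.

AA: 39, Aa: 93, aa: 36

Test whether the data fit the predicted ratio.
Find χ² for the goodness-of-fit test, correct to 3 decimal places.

2.036

Ratio total = 4. Expected counts: 168×1/4 = 42, 168×2/4 = 84, 168×1/4 = 42.
cat         O        E   (O−E)²/E
AA         39       42     0.2143
Aa         93       84     0.9643
aa         36       42     0.8571
Sum = 2.036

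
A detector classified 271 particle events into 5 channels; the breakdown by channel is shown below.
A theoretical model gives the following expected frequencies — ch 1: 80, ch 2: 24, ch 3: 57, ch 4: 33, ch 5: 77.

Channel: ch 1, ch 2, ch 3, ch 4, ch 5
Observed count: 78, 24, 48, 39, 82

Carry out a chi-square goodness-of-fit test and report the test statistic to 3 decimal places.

2.887

χ² = (78−80)²/80 + (24−24)²/24 + (48−57)²/57 + (39−33)²/33 + (82−77)²/77
   = 0.0500 + 0.0000 + 1.4211 + 1.0909 + 0.3247
Sum = 2.887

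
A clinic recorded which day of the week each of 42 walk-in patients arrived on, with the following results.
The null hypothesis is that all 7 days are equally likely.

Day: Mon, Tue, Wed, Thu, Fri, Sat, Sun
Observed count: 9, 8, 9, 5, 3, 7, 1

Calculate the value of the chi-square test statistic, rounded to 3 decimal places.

Under H₀ each category has probability 1/7, so each expected count is 42/7 = 6.
χ² = (9−6)²/6 + (8−6)²/6 + (9−6)²/6 + (5−6)²/6 + (3−6)²/6 + (7−6)²/6 + (1−6)²/6
   = 1.5000 + 0.6667 + 1.5000 + 0.1667 + 1.5000 + 0.1667 + 4.1667
Sum = 9.667

9.667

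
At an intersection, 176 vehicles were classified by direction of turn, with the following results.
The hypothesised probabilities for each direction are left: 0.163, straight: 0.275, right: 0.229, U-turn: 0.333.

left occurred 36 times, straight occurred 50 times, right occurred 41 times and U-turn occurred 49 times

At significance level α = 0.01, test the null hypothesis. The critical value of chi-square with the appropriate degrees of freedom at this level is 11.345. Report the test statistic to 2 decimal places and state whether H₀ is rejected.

Expected counts E_i = n·p_i: 176×0.163 = 28.688, 176×0.275 = 48.4, 176×0.229 = 40.304, 176×0.333 = 58.608.
χ² = (36−28.688)²/28.688 + (50−48.4)²/48.4 + (41−40.304)²/40.304 + (49−58.608)²/58.608
   = 1.864 + 0.053 + 0.012 + 1.575
Sum = 3.50
df = 3. Since 3.50 < 11.345, we do not reject H₀.

3.50; do not reject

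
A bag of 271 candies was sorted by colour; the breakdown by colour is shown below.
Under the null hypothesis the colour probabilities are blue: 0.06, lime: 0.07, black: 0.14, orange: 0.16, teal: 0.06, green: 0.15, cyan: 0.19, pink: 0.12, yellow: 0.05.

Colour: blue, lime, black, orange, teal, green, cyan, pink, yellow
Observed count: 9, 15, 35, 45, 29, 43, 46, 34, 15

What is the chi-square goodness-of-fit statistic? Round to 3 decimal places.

15.288

Expected counts E_i = n·p_i: 271×0.06 = 16.26, 271×0.07 = 18.97, 271×0.14 = 37.94, 271×0.16 = 43.36, 271×0.06 = 16.26, 271×0.15 = 40.65, 271×0.19 = 51.49, 271×0.12 = 32.52, 271×0.05 = 13.55.
blue: (9 − 16.26)²/16.26 = 52.7076/16.26 = 3.2415
lime: (15 − 18.97)²/18.97 = 15.7609/18.97 = 0.8308
black: (35 − 37.94)²/37.94 = 8.6436/37.94 = 0.2278
orange: (45 − 43.36)²/43.36 = 2.6896/43.36 = 0.0620
teal: (29 − 16.26)²/16.26 = 162.3076/16.26 = 9.9820
green: (43 − 40.65)²/40.65 = 5.5225/40.65 = 0.1359
cyan: (46 − 51.49)²/51.49 = 30.1401/51.49 = 0.5854
pink: (34 − 32.52)²/32.52 = 2.1904/32.52 = 0.0674
yellow: (15 − 13.55)²/13.55 = 2.1025/13.55 = 0.1552
Sum = 15.288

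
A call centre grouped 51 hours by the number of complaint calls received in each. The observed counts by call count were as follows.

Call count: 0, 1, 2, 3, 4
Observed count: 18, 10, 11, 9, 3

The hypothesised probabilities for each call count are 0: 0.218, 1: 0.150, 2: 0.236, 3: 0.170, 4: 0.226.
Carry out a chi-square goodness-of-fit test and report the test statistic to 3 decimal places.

11.390

Expected counts E_i = n·p_i: 51×0.218 = 11.118, 51×0.150 = 7.65, 51×0.236 = 12.036, 51×0.170 = 8.67, 51×0.226 = 11.526.
0: (18 − 11.118)²/11.118 = 47.361924/11.118 = 4.2599
1: (10 − 7.65)²/7.65 = 5.5225/7.65 = 0.7219
2: (11 − 12.036)²/12.036 = 1.073296/12.036 = 0.0892
3: (9 − 8.67)²/8.67 = 0.1089/8.67 = 0.0126
4: (3 − 11.526)²/11.526 = 72.692676/11.526 = 6.3068
Sum = 11.390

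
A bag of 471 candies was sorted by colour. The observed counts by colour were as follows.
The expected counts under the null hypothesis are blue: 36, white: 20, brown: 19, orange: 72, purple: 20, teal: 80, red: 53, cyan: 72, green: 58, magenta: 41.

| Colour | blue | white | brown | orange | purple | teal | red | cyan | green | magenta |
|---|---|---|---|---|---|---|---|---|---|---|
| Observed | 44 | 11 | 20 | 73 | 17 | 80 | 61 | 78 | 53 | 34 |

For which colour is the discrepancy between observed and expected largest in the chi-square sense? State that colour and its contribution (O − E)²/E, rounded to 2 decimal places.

white, 4.05

cat          O        E   (O−E)²/E
blue        44       36      1.778
white       11       20      4.050
brown       20       19      0.053
orange      73       72      0.014
purple      17       20      0.450
teal        80       80      0.000
red         61       53      1.208
cyan        78       72      0.500
green       53       58      0.431
magenta     34       41      1.195
The largest term is for white: 4.05.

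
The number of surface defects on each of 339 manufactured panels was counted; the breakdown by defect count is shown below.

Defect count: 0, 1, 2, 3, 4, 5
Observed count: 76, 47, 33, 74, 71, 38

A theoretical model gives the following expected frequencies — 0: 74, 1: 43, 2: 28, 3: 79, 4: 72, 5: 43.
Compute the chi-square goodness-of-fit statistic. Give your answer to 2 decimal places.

2.23

0: (76 − 74)²/74 = 4/74 = 0.054
1: (47 − 43)²/43 = 16/43 = 0.372
2: (33 − 28)²/28 = 25/28 = 0.893
3: (74 − 79)²/79 = 25/79 = 0.316
4: (71 − 72)²/72 = 1/72 = 0.014
5: (38 − 43)²/43 = 25/43 = 0.581
Sum = 2.23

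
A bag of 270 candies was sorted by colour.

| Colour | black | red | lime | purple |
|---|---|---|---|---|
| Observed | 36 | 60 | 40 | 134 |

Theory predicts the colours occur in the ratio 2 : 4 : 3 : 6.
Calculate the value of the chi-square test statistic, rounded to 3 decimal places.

Ratio total = 15. Expected counts: 270×2/15 = 36, 270×4/15 = 72, 270×3/15 = 54, 270×6/15 = 108.
black: (36 − 36)²/36 = 0/36 = 0.0000
red: (60 − 72)²/72 = 144/72 = 2.0000
lime: (40 − 54)²/54 = 196/54 = 3.6296
purple: (134 − 108)²/108 = 676/108 = 6.2593
Sum = 11.889

11.889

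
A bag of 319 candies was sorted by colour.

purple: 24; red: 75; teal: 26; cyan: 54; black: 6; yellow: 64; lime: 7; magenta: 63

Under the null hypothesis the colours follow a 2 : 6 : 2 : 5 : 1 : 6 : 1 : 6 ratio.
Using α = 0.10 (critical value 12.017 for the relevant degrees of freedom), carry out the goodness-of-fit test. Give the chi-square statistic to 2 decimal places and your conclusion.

6.08; do not reject

Ratio total = 29. Expected counts: 319×2/29 = 22, 319×6/29 = 66, 319×2/29 = 22, 319×5/29 = 55, 319×1/29 = 11, 319×6/29 = 66, 319×1/29 = 11, 319×6/29 = 66.
cat          O        E   (O−E)²/E
purple      24       22      0.182
red         75       66      1.227
teal        26       22      0.727
cyan        54       55      0.018
black        6       11      2.273
yellow      64       66      0.061
lime         7       11      1.455
magenta     63       66      0.136
Sum = 6.08
df = 7. Since 6.08 < 12.017, we do not reject H₀.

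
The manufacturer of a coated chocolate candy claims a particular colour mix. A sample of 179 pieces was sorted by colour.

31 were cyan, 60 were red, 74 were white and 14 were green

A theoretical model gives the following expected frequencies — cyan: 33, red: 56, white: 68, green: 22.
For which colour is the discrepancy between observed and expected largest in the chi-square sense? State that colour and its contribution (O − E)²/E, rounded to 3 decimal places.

cyan: (31 − 33)²/33 = 4/33 = 0.1212
red: (60 − 56)²/56 = 16/56 = 0.2857
white: (74 − 68)²/68 = 36/68 = 0.5294
green: (14 − 22)²/22 = 64/22 = 2.9091
The largest term is for green: 2.909.

green, 2.909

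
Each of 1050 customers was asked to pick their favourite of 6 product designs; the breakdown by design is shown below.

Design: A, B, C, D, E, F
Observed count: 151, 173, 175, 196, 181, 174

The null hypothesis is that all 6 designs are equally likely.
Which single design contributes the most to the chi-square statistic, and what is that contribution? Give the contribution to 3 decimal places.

A, 3.291

Expected count for each of the 6 categories: 1050/6 = 175.
χ² = (151−175)²/175 + (173−175)²/175 + (175−175)²/175 + (196−175)²/175 + (181−175)²/175 + (174−175)²/175
   = 3.2914 + 0.0229 + 0.0000 + 2.5200 + 0.2057 + 0.0057
The largest term is for A: 3.291.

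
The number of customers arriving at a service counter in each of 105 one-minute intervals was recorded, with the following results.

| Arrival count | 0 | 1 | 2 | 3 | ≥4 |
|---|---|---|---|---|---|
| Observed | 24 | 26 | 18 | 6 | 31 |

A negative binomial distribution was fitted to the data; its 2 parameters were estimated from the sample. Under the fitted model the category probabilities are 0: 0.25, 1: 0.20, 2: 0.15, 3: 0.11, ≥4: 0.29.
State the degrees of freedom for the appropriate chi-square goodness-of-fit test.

There are k = 5 categories and 2 parameters estimated from the data, so df = 5 − 1 − 2 = 2.

2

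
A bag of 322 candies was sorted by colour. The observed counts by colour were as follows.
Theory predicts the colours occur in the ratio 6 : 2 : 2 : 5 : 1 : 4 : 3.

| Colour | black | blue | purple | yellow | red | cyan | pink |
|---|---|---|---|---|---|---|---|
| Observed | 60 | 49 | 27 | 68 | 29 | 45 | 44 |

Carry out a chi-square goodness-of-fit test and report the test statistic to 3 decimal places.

41.027

Ratio total = 23. Expected counts: 322×6/23 = 84, 322×2/23 = 28, 322×2/23 = 28, 322×5/23 = 70, 322×1/23 = 14, 322×4/23 = 56, 322×3/23 = 42.
χ² = (60−84)²/84 + (49−28)²/28 + (27−28)²/28 + (68−70)²/70 + (29−14)²/14 + (45−56)²/56 + (44−42)²/42
   = 6.8571 + 15.7500 + 0.0357 + 0.0571 + 16.0714 + 2.1607 + 0.0952
Sum = 41.027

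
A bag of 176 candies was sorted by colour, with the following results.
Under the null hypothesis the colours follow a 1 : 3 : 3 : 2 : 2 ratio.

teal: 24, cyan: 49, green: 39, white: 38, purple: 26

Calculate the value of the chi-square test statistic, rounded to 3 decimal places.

7.958

Ratio total = 11. Expected counts: 176×1/11 = 16, 176×3/11 = 48, 176×3/11 = 48, 176×2/11 = 32, 176×2/11 = 32.
χ² = (24−16)²/16 + (49−48)²/48 + (39−48)²/48 + (38−32)²/32 + (26−32)²/32
   = 4.0000 + 0.0208 + 1.6875 + 1.1250 + 1.1250
Sum = 7.958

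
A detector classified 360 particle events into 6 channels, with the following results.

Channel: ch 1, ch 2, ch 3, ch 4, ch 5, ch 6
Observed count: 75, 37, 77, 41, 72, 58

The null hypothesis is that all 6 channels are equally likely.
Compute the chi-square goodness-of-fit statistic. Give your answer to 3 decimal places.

25.867

Under H₀ each category has probability 1/6, so each expected count is 360/6 = 60.
cat         O        E   (O−E)²/E
ch 1       75       60     3.7500
ch 2       37       60     8.8167
ch 3       77       60     4.8167
ch 4       41       60     6.0167
ch 5       72       60     2.4000
ch 6       58       60     0.0667
Sum = 25.867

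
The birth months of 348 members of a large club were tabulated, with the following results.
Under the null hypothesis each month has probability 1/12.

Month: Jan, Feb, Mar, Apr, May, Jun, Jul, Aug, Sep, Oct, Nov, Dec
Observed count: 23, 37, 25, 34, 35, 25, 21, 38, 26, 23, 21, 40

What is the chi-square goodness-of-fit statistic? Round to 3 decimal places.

19.586

Under H₀ each category has probability 1/12, so each expected count is 348/12 = 29.
Jan: (23 − 29)²/29 = 36/29 = 1.2414
Feb: (37 − 29)²/29 = 64/29 = 2.2069
Mar: (25 − 29)²/29 = 16/29 = 0.5517
Apr: (34 − 29)²/29 = 25/29 = 0.8621
May: (35 − 29)²/29 = 36/29 = 1.2414
Jun: (25 − 29)²/29 = 16/29 = 0.5517
Jul: (21 − 29)²/29 = 64/29 = 2.2069
Aug: (38 − 29)²/29 = 81/29 = 2.7931
Sep: (26 − 29)²/29 = 9/29 = 0.3103
Oct: (23 − 29)²/29 = 36/29 = 1.2414
Nov: (21 − 29)²/29 = 64/29 = 2.2069
Dec: (40 − 29)²/29 = 121/29 = 4.1724
Sum = 19.586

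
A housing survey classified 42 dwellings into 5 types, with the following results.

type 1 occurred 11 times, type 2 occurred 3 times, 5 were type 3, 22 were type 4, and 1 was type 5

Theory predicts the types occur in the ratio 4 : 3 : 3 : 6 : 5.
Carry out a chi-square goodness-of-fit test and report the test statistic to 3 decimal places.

Ratio total = 21. Expected counts: 42×4/21 = 8, 42×3/21 = 6, 42×3/21 = 6, 42×6/21 = 12, 42×5/21 = 10.
χ² = (11−8)²/8 + (3−6)²/6 + (5−6)²/6 + (22−12)²/12 + (1−10)²/10
   = 1.1250 + 1.5000 + 0.1667 + 8.3333 + 8.1000
Sum = 19.225

19.225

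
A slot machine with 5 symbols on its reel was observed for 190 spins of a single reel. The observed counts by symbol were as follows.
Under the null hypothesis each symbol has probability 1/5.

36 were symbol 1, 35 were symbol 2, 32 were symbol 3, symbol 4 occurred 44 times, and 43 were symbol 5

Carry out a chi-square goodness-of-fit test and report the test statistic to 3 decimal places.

Under H₀ each category has probability 1/5, so each expected count is 190/5 = 38.
χ² = (36−38)²/38 + (35−38)²/38 + (32−38)²/38 + (44−38)²/38 + (43−38)²/38
   = 0.1053 + 0.2368 + 0.9474 + 0.9474 + 0.6579
Sum = 2.895

2.895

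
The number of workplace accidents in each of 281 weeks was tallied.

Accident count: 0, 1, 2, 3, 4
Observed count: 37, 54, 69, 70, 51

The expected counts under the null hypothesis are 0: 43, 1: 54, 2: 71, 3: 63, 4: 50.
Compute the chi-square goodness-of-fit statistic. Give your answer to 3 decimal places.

χ² = (37−43)²/43 + (54−54)²/54 + (69−71)²/71 + (70−63)²/63 + (51−50)²/50
   = 0.8372 + 0.0000 + 0.0563 + 0.7778 + 0.0200
Sum = 1.691

1.691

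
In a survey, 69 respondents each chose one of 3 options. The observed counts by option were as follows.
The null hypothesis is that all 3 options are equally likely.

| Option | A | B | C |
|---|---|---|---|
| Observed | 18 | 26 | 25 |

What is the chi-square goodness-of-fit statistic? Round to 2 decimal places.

Under H₀ each category has probability 1/3, so each expected count is 69/3 = 23.
cat         O        E   (O−E)²/E
A          18       23      1.087
B          26       23      0.391
C          25       23      0.174
Sum = 1.65

1.65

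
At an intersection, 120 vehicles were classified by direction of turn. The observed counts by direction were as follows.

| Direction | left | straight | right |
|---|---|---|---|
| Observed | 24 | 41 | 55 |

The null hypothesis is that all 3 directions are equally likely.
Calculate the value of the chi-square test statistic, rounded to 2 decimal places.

Under H₀ each category has probability 1/3, so each expected count is 120/3 = 40.
left: (24 − 40)²/40 = 256/40 = 6.400
straight: (41 − 40)²/40 = 1/40 = 0.025
right: (55 − 40)²/40 = 225/40 = 5.625
Sum = 12.05

12.05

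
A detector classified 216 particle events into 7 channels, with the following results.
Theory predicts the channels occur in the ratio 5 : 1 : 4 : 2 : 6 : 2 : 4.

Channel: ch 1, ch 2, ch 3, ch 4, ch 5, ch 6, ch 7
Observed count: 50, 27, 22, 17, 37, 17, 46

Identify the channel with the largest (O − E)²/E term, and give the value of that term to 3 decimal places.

ch 2, 36.000

Ratio total = 24. Expected counts: 216×5/24 = 45, 216×1/24 = 9, 216×4/24 = 36, 216×2/24 = 18, 216×6/24 = 54, 216×2/24 = 18, 216×4/24 = 36.
ch 1: (50 − 45)²/45 = 25/45 = 0.5556
ch 2: (27 − 9)²/9 = 324/9 = 36.0000
ch 3: (22 − 36)²/36 = 196/36 = 5.4444
ch 4: (17 − 18)²/18 = 1/18 = 0.0556
ch 5: (37 − 54)²/54 = 289/54 = 5.3519
ch 6: (17 − 18)²/18 = 1/18 = 0.0556
ch 7: (46 − 36)²/36 = 100/36 = 2.7778
The largest term is for ch 2: 36.000.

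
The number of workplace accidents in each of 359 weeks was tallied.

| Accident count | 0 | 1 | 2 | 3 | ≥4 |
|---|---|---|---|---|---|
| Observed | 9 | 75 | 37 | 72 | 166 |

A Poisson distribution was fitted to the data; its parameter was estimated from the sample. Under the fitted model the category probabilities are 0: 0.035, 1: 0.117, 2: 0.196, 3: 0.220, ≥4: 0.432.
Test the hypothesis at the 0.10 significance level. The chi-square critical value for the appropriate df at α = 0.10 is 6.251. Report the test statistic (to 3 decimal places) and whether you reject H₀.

44.138; reject

Expected counts E_i = n·p_i: 359×0.035 = 12.565, 359×0.117 = 42.003, 359×0.196 = 70.364, 359×0.220 = 78.98, 359×0.432 = 155.088.
χ² = (9−12.565)²/12.565 + (75−42.003)²/42.003 + (37−70.364)²/70.364 + (72−78.98)²/78.98 + (166−155.088)²/155.088
   = 1.0115 + 25.9220 + 15.8200 + 0.6169 + 0.7678
Sum = 44.138
df = 3. Since 44.138 > 6.251, we reject H₀.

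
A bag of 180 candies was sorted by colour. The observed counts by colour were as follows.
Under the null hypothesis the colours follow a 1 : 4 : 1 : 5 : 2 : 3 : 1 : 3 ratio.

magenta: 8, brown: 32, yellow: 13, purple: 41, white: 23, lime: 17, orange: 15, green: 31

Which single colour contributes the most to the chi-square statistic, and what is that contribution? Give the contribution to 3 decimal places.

orange, 4.000

Ratio total = 20. Expected counts: 180×1/20 = 9, 180×4/20 = 36, 180×1/20 = 9, 180×5/20 = 45, 180×2/20 = 18, 180×3/20 = 27, 180×1/20 = 9, 180×3/20 = 27.
cat          O        E   (O−E)²/E
magenta      8        9     0.1111
brown       32       36     0.4444
yellow      13        9     1.7778
purple      41       45     0.3556
white       23       18     1.3889
lime        17       27     3.7037
orange      15        9     4.0000
green       31       27     0.5926
The largest term is for orange: 4.000.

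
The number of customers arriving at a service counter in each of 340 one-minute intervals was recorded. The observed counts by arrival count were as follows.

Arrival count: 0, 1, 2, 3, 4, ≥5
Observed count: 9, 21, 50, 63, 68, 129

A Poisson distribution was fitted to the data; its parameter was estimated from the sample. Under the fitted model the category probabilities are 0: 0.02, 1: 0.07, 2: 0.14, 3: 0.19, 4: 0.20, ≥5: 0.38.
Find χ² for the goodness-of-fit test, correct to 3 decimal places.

1.202

Expected counts E_i = n·p_i: 340×0.02 = 6.8, 340×0.07 = 23.8, 340×0.14 = 47.6, 340×0.19 = 64.6, 340×0.20 = 68, 340×0.38 = 129.2.
χ² = (9−6.8)²/6.8 + (21−23.8)²/23.8 + (50−47.6)²/47.6 + (63−64.6)²/64.6 + (68−68)²/68 + (129−129.2)²/129.2
   = 0.7118 + 0.3294 + 0.1210 + 0.0396 + 0.0000 + 0.0003
Sum = 1.202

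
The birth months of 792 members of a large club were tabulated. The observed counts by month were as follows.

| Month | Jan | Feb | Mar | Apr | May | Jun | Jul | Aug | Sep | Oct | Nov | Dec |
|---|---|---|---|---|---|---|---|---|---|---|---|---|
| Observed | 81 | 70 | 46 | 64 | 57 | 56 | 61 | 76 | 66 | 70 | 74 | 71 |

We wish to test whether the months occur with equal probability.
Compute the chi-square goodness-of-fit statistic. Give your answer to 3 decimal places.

Expected count for each of the 12 categories: 792/12 = 66.
χ² = (81−66)²/66 + (70−66)²/66 + (46−66)²/66 + (64−66)²/66 + (57−66)²/66 + (56−66)²/66 + (61−66)²/66 + (76−66)²/66 + (66−66)²/66 + (70−66)²/66 + (74−66)²/66 + (71−66)²/66
   = 3.4091 + 0.2424 + 6.0606 + 0.0606 + 1.2273 + 1.5152 + 0.3788 + 1.5152 + 0.0000 + 0.2424 + 0.9697 + 0.3788
Sum = 16.000

16.000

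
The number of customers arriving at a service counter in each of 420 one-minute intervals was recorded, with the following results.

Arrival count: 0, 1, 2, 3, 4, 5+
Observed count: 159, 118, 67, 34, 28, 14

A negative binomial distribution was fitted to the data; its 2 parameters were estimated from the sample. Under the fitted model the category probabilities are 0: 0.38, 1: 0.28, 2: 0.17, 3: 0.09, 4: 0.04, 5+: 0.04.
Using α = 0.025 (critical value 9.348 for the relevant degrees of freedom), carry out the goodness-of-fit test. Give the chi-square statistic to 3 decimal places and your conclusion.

8.590; do not reject

Expected counts E_i = n·p_i: 420×0.38 = 159.6, 420×0.28 = 117.6, 420×0.17 = 71.4, 420×0.09 = 37.8, 420×0.04 = 16.8, 420×0.04 = 16.8.
cat         O        E   (O−E)²/E
0         159    159.6     0.0023
1         118    117.6     0.0014
2          67     71.4     0.2711
3          34     37.8     0.3820
4          28     16.8     7.4667
5+         14     16.8     0.4667
Sum = 8.590
df = 3. Since 8.590 < 9.348, we do not reject H₀.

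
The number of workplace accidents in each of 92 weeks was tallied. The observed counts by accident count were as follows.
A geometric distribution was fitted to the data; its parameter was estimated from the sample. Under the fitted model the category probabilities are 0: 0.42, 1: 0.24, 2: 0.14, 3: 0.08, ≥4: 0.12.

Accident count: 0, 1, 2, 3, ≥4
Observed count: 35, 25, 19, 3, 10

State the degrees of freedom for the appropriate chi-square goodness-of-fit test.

There are k = 5 categories and 1 parameter estimated from the data, so df = 5 − 1 − 1 = 3.

3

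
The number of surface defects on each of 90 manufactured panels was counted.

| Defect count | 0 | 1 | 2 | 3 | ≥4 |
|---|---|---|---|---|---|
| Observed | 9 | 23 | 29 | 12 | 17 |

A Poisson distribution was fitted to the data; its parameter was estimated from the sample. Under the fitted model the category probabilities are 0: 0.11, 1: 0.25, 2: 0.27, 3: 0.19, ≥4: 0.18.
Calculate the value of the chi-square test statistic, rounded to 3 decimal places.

2.563

Expected counts E_i = n·p_i: 90×0.11 = 9.9, 90×0.25 = 22.5, 90×0.27 = 24.3, 90×0.19 = 17.1, 90×0.18 = 16.2.
cat         O        E   (O−E)²/E
0           9      9.9     0.0818
1          23     22.5     0.0111
2          29     24.3     0.9091
3          12     17.1     1.5211
≥4         17     16.2     0.0395
Sum = 2.563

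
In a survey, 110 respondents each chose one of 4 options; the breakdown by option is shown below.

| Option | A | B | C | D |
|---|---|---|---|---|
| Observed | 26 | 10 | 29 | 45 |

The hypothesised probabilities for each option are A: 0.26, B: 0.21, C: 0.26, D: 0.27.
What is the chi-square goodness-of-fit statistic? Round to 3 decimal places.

Expected counts E_i = n·p_i: 110×0.26 = 28.6, 110×0.21 = 23.1, 110×0.26 = 28.6, 110×0.27 = 29.7.
χ² = (26−28.6)²/28.6 + (10−23.1)²/23.1 + (29−28.6)²/28.6 + (45−29.7)²/29.7
   = 0.2364 + 7.4290 + 0.0056 + 7.8818
Sum = 15.553

15.553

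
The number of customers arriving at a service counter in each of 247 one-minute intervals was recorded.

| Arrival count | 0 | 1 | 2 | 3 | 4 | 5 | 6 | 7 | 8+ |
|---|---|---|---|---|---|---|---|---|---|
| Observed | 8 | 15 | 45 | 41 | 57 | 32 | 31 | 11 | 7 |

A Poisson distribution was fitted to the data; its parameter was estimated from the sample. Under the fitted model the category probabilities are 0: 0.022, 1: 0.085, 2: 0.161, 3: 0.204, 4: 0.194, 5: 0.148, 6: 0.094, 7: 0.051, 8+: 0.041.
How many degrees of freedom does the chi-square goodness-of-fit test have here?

There are k = 9 categories and 1 parameter estimated from the data, so df = 9 − 1 − 1 = 7.

7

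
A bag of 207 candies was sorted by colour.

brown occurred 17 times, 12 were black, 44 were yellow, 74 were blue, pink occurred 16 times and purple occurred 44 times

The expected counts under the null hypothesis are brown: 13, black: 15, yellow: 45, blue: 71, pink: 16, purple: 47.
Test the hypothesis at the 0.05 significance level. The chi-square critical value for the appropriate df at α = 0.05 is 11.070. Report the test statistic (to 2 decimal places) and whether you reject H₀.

2.17; do not reject

cat         O        E   (O−E)²/E
brown      17       13      1.231
black      12       15      0.600
yellow     44       45      0.022
blue       74       71      0.127
pink       16       16      0.000
purple     44       47      0.191
Sum = 2.17
df = 5. Since 2.17 < 11.070, we do not reject H₀.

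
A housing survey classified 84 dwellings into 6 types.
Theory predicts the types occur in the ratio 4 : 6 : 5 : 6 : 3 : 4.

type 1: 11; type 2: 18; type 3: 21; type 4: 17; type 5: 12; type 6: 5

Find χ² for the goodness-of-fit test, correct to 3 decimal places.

Ratio total = 28. Expected counts: 84×4/28 = 12, 84×6/28 = 18, 84×5/28 = 15, 84×6/28 = 18, 84×3/28 = 9, 84×4/28 = 12.
type 1: (11 − 12)²/12 = 1/12 = 0.0833
type 2: (18 − 18)²/18 = 0/18 = 0.0000
type 3: (21 − 15)²/15 = 36/15 = 2.4000
type 4: (17 − 18)²/18 = 1/18 = 0.0556
type 5: (12 − 9)²/9 = 9/9 = 1.0000
type 6: (5 − 12)²/12 = 49/12 = 4.0833
Sum = 7.622

7.622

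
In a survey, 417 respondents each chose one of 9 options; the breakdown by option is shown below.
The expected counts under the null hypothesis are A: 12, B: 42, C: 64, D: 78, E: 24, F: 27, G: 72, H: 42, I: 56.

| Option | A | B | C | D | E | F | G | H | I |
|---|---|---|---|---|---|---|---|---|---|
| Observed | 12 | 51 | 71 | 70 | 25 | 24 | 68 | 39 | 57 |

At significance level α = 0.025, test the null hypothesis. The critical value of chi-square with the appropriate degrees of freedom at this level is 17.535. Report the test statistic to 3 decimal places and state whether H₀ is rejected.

χ² = (12−12)²/12 + (51−42)²/42 + (71−64)²/64 + (70−78)²/78 + (25−24)²/24 + (24−27)²/27 + (68−72)²/72 + (39−42)²/42 + (57−56)²/56
   = 0.0000 + 1.9286 + 0.7656 + 0.8205 + 0.0417 + 0.3333 + 0.2222 + 0.2143 + 0.0179
Sum = 4.344
df = 8. Since 4.344 < 17.535, we do not reject H₀.

4.344; do not reject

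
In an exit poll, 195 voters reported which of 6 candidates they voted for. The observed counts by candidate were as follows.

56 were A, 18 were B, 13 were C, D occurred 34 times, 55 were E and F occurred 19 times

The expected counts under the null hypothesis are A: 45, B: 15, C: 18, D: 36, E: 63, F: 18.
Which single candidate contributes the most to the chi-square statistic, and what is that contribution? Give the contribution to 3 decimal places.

A, 2.689

cat         O        E   (O−E)²/E
A          56       45     2.6889
B          18       15     0.6000
C          13       18     1.3889
D          34       36     0.1111
E          55       63     1.0159
F          19       18     0.0556
The largest term is for A: 2.689.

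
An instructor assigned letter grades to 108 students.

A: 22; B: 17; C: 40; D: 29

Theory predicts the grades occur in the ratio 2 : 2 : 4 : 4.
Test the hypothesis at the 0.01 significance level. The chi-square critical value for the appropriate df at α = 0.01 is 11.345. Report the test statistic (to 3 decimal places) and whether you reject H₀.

Ratio total = 12. Expected counts: 108×2/12 = 18, 108×2/12 = 18, 108×4/12 = 36, 108×4/12 = 36.
A: (22 − 18)²/18 = 16/18 = 0.8889
B: (17 − 18)²/18 = 1/18 = 0.0556
C: (40 − 36)²/36 = 16/36 = 0.4444
D: (29 − 36)²/36 = 49/36 = 1.3611
Sum = 2.750
df = 3. Since 2.750 < 11.345, we do not reject H₀.

2.750; do not reject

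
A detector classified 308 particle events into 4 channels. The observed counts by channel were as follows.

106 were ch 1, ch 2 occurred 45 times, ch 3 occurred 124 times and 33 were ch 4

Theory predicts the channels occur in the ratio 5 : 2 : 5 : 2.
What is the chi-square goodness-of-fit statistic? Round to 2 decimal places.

Ratio total = 14. Expected counts: 308×5/14 = 110, 308×2/14 = 44, 308×5/14 = 110, 308×2/14 = 44.
ch 1: (106 − 110)²/110 = 16/110 = 0.145
ch 2: (45 − 44)²/44 = 1/44 = 0.023
ch 3: (124 − 110)²/110 = 196/110 = 1.782
ch 4: (33 − 44)²/44 = 121/44 = 2.750
Sum = 4.70

4.70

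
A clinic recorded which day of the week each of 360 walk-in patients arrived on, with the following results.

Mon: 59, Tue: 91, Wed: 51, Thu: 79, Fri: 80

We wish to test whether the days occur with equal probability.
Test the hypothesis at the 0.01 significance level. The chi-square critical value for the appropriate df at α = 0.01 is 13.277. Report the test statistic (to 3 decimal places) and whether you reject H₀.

15.056; reject

Expected count for each of the 5 categories: 360/5 = 72.
cat         O        E   (O−E)²/E
Mon        59       72     2.3472
Tue        91       72     5.0139
Wed        51       72     6.1250
Thu        79       72     0.6806
Fri        80       72     0.8889
Sum = 15.056
df = 4. Since 15.056 > 13.277, we reject H₀.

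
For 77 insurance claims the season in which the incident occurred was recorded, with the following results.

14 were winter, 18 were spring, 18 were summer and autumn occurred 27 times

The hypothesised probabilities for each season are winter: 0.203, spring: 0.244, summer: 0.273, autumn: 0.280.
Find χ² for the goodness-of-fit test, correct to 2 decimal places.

Expected counts E_i = n·p_i: 77×0.203 = 15.631, 77×0.244 = 18.788, 77×0.273 = 21.021, 77×0.280 = 21.56.
cat         O        E   (O−E)²/E
winter     14   15.631      0.170
spring     18   18.788      0.033
summer     18   21.021      0.434
autumn     27    21.56      1.373
Sum = 2.01

2.01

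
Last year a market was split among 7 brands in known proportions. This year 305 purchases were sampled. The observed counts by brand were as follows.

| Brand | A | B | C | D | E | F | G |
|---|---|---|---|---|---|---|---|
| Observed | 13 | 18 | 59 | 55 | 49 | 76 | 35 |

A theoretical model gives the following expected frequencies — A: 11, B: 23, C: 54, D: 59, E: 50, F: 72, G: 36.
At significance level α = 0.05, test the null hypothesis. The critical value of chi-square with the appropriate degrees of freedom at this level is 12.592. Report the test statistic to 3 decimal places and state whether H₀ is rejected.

cat         O        E   (O−E)²/E
A          13       11     0.3636
B          18       23     1.0870
C          59       54     0.4630
D          55       59     0.2712
E          49       50     0.0200
F          76       72     0.2222
G          35       36     0.0278
Sum = 2.455
df = 6. Since 2.455 < 12.592, we do not reject H₀.

2.455; do not reject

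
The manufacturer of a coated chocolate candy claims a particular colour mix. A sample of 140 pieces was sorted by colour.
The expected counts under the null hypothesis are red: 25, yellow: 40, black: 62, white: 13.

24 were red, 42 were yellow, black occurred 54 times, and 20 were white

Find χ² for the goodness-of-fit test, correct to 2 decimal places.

4.94

cat         O        E   (O−E)²/E
red        24       25      0.040
yellow     42       40      0.100
black      54       62      1.032
white      20       13      3.769
Sum = 4.94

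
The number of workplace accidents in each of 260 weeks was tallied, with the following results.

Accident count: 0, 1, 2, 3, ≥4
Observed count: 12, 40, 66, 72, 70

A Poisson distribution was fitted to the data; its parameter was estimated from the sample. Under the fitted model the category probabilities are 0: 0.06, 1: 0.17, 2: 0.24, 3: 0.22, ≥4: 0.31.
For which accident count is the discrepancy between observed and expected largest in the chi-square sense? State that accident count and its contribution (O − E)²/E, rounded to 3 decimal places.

Expected counts E_i = n·p_i: 260×0.06 = 15.6, 260×0.17 = 44.2, 260×0.24 = 62.4, 260×0.22 = 57.2, 260×0.31 = 80.6.
0: (12 − 15.6)²/15.6 = 12.96/15.6 = 0.8308
1: (40 − 44.2)²/44.2 = 17.64/44.2 = 0.3991
2: (66 − 62.4)²/62.4 = 12.96/62.4 = 0.2077
3: (72 − 57.2)²/57.2 = 219.04/57.2 = 3.8294
≥4: (70 − 80.6)²/80.6 = 112.36/80.6 = 1.3940
The largest term is for 3: 3.829.

3, 3.829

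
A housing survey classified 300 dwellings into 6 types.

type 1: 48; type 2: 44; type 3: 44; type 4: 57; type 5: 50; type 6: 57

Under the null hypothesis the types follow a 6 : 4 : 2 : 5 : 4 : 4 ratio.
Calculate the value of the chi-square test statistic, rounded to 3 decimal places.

Ratio total = 25. Expected counts: 300×6/25 = 72, 300×4/25 = 48, 300×2/25 = 24, 300×5/25 = 60, 300×4/25 = 48, 300×4/25 = 48.
type 1: (48 − 72)²/72 = 576/72 = 8.0000
type 2: (44 − 48)²/48 = 16/48 = 0.3333
type 3: (44 − 24)²/24 = 400/24 = 16.6667
type 4: (57 − 60)²/60 = 9/60 = 0.1500
type 5: (50 − 48)²/48 = 4/48 = 0.0833
type 6: (57 − 48)²/48 = 81/48 = 1.6875
Sum = 26.921

26.921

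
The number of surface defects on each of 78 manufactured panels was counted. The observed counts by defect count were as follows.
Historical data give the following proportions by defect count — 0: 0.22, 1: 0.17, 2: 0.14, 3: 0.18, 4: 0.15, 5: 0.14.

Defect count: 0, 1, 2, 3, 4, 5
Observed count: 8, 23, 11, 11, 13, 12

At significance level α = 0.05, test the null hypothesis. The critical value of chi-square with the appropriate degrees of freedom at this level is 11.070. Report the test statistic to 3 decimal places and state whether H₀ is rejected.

Expected counts E_i = n·p_i: 78×0.22 = 17.16, 78×0.17 = 13.26, 78×0.14 = 10.92, 78×0.18 = 14.04, 78×0.15 = 11.7, 78×0.14 = 10.92.
χ² = (8−17.16)²/17.16 + (23−13.26)²/13.26 + (11−10.92)²/10.92 + (11−14.04)²/14.04 + (13−11.7)²/11.7 + (12−10.92)²/10.92
   = 4.8896 + 7.1544 + 0.0006 + 0.6582 + 0.1444 + 0.1068
Sum = 12.954
df = 5. Since 12.954 > 11.070, we reject H₀.

12.954; reject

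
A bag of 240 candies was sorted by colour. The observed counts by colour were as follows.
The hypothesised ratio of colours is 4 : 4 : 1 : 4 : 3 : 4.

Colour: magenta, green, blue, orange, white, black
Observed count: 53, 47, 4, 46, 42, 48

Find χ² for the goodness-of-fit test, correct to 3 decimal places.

6.958

Ratio total = 20. Expected counts: 240×4/20 = 48, 240×4/20 = 48, 240×1/20 = 12, 240×4/20 = 48, 240×3/20 = 36, 240×4/20 = 48.
χ² = (53−48)²/48 + (47−48)²/48 + (4−12)²/12 + (46−48)²/48 + (42−36)²/36 + (48−48)²/48
   = 0.5208 + 0.0208 + 5.3333 + 0.0833 + 1.0000 + 0.0000
Sum = 6.958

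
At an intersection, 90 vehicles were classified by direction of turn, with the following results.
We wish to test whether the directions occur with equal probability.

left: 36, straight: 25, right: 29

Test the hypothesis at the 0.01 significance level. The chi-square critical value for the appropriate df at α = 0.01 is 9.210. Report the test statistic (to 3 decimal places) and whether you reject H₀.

2.067; do not reject

Under H₀ each category has probability 1/3, so each expected count is 90/3 = 30.
cat           O        E   (O−E)²/E
left         36       30     1.2000
straight     25       30     0.8333
right        29       30     0.0333
Sum = 2.067
df = 2. Since 2.067 < 9.210, we do not reject H₀.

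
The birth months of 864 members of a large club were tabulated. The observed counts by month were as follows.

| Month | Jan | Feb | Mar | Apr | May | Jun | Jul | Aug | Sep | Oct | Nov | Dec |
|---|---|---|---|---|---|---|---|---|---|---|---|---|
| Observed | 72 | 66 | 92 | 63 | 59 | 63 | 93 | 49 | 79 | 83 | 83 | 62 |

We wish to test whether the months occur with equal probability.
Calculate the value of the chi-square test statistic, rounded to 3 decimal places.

Expected count for each of the 12 categories: 864/12 = 72.
cat         O        E   (O−E)²/E
Jan        72       72     0.0000
Feb        66       72     0.5000
Mar        92       72     5.5556
Apr        63       72     1.1250
May        59       72     2.3472
Jun        63       72     1.1250
Jul        93       72     6.1250
Aug        49       72     7.3472
Sep        79       72     0.6806
Oct        83       72     1.6806
Nov        83       72     1.6806
Dec        62       72     1.3889
Sum = 29.556

29.556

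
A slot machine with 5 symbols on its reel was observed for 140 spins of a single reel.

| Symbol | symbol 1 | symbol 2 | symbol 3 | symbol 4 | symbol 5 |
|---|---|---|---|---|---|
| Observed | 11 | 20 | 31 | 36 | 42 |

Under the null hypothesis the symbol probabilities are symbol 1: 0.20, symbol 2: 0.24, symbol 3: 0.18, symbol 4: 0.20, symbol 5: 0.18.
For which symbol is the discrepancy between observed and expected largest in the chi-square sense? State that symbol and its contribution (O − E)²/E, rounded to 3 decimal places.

Expected counts E_i = n·p_i: 140×0.20 = 28, 140×0.24 = 33.6, 140×0.18 = 25.2, 140×0.20 = 28, 140×0.18 = 25.2.
cat           O        E   (O−E)²/E
symbol 1     11       28    10.3214
symbol 2     20     33.6     5.5048
symbol 3     31     25.2     1.3349
symbol 4     36       28     2.2857
symbol 5     42     25.2    11.2000
The largest term is for symbol 5: 11.200.

symbol 5, 11.200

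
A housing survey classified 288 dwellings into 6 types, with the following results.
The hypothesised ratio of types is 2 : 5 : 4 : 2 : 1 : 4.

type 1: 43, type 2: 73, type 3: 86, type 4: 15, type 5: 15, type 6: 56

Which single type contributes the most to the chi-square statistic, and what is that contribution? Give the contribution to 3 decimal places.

type 4, 9.031

Ratio total = 18. Expected counts: 288×2/18 = 32, 288×5/18 = 80, 288×4/18 = 64, 288×2/18 = 32, 288×1/18 = 16, 288×4/18 = 64.
χ² = (43−32)²/32 + (73−80)²/80 + (86−64)²/64 + (15−32)²/32 + (15−16)²/16 + (56−64)²/64
   = 3.7813 + 0.6125 + 7.5625 + 9.0313 + 0.0625 + 1.0000
The largest term is for type 4: 9.031.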